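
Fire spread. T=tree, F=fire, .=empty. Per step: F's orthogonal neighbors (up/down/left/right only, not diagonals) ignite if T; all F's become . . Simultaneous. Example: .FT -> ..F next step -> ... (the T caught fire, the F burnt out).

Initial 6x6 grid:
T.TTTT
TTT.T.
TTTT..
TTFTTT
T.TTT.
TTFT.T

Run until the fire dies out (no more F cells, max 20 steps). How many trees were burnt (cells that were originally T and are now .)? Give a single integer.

Step 1: +6 fires, +2 burnt (F count now 6)
Step 2: +7 fires, +6 burnt (F count now 7)
Step 3: +6 fires, +7 burnt (F count now 6)
Step 4: +2 fires, +6 burnt (F count now 2)
Step 5: +2 fires, +2 burnt (F count now 2)
Step 6: +2 fires, +2 burnt (F count now 2)
Step 7: +0 fires, +2 burnt (F count now 0)
Fire out after step 7
Initially T: 26, now '.': 35
Total burnt (originally-T cells now '.'): 25

Answer: 25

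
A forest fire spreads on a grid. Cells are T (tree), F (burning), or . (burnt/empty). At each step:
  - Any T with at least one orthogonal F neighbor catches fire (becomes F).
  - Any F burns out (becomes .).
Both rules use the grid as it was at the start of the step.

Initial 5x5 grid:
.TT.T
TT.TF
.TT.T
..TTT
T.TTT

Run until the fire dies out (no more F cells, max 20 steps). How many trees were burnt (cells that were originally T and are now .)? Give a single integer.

Answer: 15

Derivation:
Step 1: +3 fires, +1 burnt (F count now 3)
Step 2: +1 fires, +3 burnt (F count now 1)
Step 3: +2 fires, +1 burnt (F count now 2)
Step 4: +2 fires, +2 burnt (F count now 2)
Step 5: +2 fires, +2 burnt (F count now 2)
Step 6: +1 fires, +2 burnt (F count now 1)
Step 7: +1 fires, +1 burnt (F count now 1)
Step 8: +2 fires, +1 burnt (F count now 2)
Step 9: +1 fires, +2 burnt (F count now 1)
Step 10: +0 fires, +1 burnt (F count now 0)
Fire out after step 10
Initially T: 16, now '.': 24
Total burnt (originally-T cells now '.'): 15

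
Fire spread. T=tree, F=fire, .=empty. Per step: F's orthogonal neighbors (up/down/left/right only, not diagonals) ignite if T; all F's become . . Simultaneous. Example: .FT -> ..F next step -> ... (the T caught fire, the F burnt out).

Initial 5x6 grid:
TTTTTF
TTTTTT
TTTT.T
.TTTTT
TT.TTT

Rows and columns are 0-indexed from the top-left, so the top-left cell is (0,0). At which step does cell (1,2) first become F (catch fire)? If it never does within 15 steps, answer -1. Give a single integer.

Step 1: cell (1,2)='T' (+2 fires, +1 burnt)
Step 2: cell (1,2)='T' (+3 fires, +2 burnt)
Step 3: cell (1,2)='T' (+3 fires, +3 burnt)
Step 4: cell (1,2)='F' (+5 fires, +3 burnt)
  -> target ignites at step 4
Step 5: cell (1,2)='.' (+5 fires, +5 burnt)
Step 6: cell (1,2)='.' (+4 fires, +5 burnt)
Step 7: cell (1,2)='.' (+2 fires, +4 burnt)
Step 8: cell (1,2)='.' (+1 fires, +2 burnt)
Step 9: cell (1,2)='.' (+1 fires, +1 burnt)
Step 10: cell (1,2)='.' (+0 fires, +1 burnt)
  fire out at step 10

4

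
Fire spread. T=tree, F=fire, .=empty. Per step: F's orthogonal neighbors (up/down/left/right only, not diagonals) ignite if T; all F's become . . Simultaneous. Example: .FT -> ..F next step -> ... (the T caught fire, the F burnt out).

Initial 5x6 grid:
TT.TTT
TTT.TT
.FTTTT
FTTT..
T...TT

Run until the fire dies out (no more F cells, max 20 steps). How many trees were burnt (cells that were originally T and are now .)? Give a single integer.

Step 1: +4 fires, +2 burnt (F count now 4)
Step 2: +5 fires, +4 burnt (F count now 5)
Step 3: +3 fires, +5 burnt (F count now 3)
Step 4: +2 fires, +3 burnt (F count now 2)
Step 5: +2 fires, +2 burnt (F count now 2)
Step 6: +2 fires, +2 burnt (F count now 2)
Step 7: +0 fires, +2 burnt (F count now 0)
Fire out after step 7
Initially T: 20, now '.': 28
Total burnt (originally-T cells now '.'): 18

Answer: 18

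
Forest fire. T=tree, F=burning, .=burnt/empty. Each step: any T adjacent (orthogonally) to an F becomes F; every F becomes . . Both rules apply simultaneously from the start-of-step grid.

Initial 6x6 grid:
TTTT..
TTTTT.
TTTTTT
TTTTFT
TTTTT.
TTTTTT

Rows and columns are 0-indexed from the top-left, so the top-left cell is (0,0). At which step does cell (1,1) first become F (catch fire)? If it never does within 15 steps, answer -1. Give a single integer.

Step 1: cell (1,1)='T' (+4 fires, +1 burnt)
Step 2: cell (1,1)='T' (+6 fires, +4 burnt)
Step 3: cell (1,1)='T' (+6 fires, +6 burnt)
Step 4: cell (1,1)='T' (+6 fires, +6 burnt)
Step 5: cell (1,1)='F' (+5 fires, +6 burnt)
  -> target ignites at step 5
Step 6: cell (1,1)='.' (+3 fires, +5 burnt)
Step 7: cell (1,1)='.' (+1 fires, +3 burnt)
Step 8: cell (1,1)='.' (+0 fires, +1 burnt)
  fire out at step 8

5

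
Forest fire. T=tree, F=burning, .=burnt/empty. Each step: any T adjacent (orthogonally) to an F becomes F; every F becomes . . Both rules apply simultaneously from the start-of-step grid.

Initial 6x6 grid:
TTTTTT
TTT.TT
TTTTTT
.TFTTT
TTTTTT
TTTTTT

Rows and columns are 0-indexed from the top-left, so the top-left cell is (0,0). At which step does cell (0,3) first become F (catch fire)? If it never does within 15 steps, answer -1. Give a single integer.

Step 1: cell (0,3)='T' (+4 fires, +1 burnt)
Step 2: cell (0,3)='T' (+7 fires, +4 burnt)
Step 3: cell (0,3)='T' (+9 fires, +7 burnt)
Step 4: cell (0,3)='F' (+8 fires, +9 burnt)
  -> target ignites at step 4
Step 5: cell (0,3)='.' (+4 fires, +8 burnt)
Step 6: cell (0,3)='.' (+1 fires, +4 burnt)
Step 7: cell (0,3)='.' (+0 fires, +1 burnt)
  fire out at step 7

4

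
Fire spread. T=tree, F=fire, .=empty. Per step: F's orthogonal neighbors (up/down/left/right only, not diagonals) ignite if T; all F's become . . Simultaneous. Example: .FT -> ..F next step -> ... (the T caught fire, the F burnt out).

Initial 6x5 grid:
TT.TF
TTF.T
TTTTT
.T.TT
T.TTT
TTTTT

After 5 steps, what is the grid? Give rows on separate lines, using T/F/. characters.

Step 1: 4 trees catch fire, 2 burn out
  TT.F.
  TF..F
  TTFTT
  .T.TT
  T.TTT
  TTTTT
Step 2: 5 trees catch fire, 4 burn out
  TF...
  F....
  TF.FF
  .T.TT
  T.TTT
  TTTTT
Step 3: 5 trees catch fire, 5 burn out
  F....
  .....
  F....
  .F.FF
  T.TTT
  TTTTT
Step 4: 2 trees catch fire, 5 burn out
  .....
  .....
  .....
  .....
  T.TFF
  TTTTT
Step 5: 3 trees catch fire, 2 burn out
  .....
  .....
  .....
  .....
  T.F..
  TTTFF

.....
.....
.....
.....
T.F..
TTTFF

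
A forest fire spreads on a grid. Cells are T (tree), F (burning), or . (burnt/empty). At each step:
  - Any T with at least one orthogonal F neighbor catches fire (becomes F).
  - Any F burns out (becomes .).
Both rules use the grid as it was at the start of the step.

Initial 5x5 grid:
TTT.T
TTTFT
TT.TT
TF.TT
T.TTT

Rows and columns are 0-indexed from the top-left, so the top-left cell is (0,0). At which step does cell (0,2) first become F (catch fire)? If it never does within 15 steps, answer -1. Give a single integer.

Step 1: cell (0,2)='T' (+5 fires, +2 burnt)
Step 2: cell (0,2)='F' (+7 fires, +5 burnt)
  -> target ignites at step 2
Step 3: cell (0,2)='.' (+4 fires, +7 burnt)
Step 4: cell (0,2)='.' (+3 fires, +4 burnt)
Step 5: cell (0,2)='.' (+0 fires, +3 burnt)
  fire out at step 5

2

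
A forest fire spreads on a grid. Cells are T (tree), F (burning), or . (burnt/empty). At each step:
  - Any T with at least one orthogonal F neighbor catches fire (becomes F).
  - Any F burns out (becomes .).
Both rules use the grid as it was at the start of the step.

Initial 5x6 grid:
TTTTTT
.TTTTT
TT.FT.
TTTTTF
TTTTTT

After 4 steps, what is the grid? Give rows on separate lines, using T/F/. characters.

Step 1: 5 trees catch fire, 2 burn out
  TTTTTT
  .TTFTT
  TT..F.
  TTTFF.
  TTTTTF
Step 2: 6 trees catch fire, 5 burn out
  TTTFTT
  .TF.FT
  TT....
  TTF...
  TTTFF.
Step 3: 6 trees catch fire, 6 burn out
  TTF.FT
  .F...F
  TT....
  TF....
  TTF...
Step 4: 5 trees catch fire, 6 burn out
  TF...F
  ......
  TF....
  F.....
  TF....

TF...F
......
TF....
F.....
TF....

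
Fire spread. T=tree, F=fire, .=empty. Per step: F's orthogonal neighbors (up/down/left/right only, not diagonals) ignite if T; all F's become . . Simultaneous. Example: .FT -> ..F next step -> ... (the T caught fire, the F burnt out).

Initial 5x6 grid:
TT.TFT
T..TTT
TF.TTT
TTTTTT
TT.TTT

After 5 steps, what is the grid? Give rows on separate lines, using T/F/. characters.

Step 1: 5 trees catch fire, 2 burn out
  TT.F.F
  T..TFT
  F..TTT
  TFTTTT
  TT.TTT
Step 2: 7 trees catch fire, 5 burn out
  TT....
  F..F.F
  ...TFT
  F.FTTT
  TF.TTT
Step 3: 6 trees catch fire, 7 burn out
  FT....
  ......
  ...F.F
  ...FFT
  F..TTT
Step 4: 4 trees catch fire, 6 burn out
  .F....
  ......
  ......
  .....F
  ...FFT
Step 5: 1 trees catch fire, 4 burn out
  ......
  ......
  ......
  ......
  .....F

......
......
......
......
.....F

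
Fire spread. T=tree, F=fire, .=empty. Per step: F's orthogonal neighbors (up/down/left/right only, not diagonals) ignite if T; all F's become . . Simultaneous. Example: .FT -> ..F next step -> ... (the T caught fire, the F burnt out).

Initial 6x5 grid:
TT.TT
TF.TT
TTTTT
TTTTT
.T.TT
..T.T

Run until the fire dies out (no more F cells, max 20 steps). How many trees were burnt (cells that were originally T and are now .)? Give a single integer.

Answer: 21

Derivation:
Step 1: +3 fires, +1 burnt (F count now 3)
Step 2: +4 fires, +3 burnt (F count now 4)
Step 3: +4 fires, +4 burnt (F count now 4)
Step 4: +3 fires, +4 burnt (F count now 3)
Step 5: +4 fires, +3 burnt (F count now 4)
Step 6: +2 fires, +4 burnt (F count now 2)
Step 7: +1 fires, +2 burnt (F count now 1)
Step 8: +0 fires, +1 burnt (F count now 0)
Fire out after step 8
Initially T: 22, now '.': 29
Total burnt (originally-T cells now '.'): 21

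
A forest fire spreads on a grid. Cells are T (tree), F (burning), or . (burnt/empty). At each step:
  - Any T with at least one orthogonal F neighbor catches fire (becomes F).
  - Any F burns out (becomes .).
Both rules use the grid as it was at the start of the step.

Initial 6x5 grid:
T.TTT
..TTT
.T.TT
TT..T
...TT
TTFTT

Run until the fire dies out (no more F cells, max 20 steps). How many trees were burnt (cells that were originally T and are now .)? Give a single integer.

Step 1: +2 fires, +1 burnt (F count now 2)
Step 2: +3 fires, +2 burnt (F count now 3)
Step 3: +1 fires, +3 burnt (F count now 1)
Step 4: +1 fires, +1 burnt (F count now 1)
Step 5: +1 fires, +1 burnt (F count now 1)
Step 6: +2 fires, +1 burnt (F count now 2)
Step 7: +2 fires, +2 burnt (F count now 2)
Step 8: +2 fires, +2 burnt (F count now 2)
Step 9: +1 fires, +2 burnt (F count now 1)
Step 10: +0 fires, +1 burnt (F count now 0)
Fire out after step 10
Initially T: 19, now '.': 26
Total burnt (originally-T cells now '.'): 15

Answer: 15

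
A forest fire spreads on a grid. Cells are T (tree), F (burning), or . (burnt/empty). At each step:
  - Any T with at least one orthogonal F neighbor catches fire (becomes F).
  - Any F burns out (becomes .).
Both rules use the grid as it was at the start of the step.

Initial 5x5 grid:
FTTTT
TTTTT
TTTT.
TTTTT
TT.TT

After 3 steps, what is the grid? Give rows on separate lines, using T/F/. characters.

Step 1: 2 trees catch fire, 1 burn out
  .FTTT
  FTTTT
  TTTT.
  TTTTT
  TT.TT
Step 2: 3 trees catch fire, 2 burn out
  ..FTT
  .FTTT
  FTTT.
  TTTTT
  TT.TT
Step 3: 4 trees catch fire, 3 burn out
  ...FT
  ..FTT
  .FTT.
  FTTTT
  TT.TT

...FT
..FTT
.FTT.
FTTTT
TT.TT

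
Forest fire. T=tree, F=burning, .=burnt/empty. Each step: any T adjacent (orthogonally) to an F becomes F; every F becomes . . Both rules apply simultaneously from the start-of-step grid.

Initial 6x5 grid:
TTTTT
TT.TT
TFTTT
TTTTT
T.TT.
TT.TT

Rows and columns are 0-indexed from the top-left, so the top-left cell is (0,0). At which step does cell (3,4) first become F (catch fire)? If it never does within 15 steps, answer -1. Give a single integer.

Step 1: cell (3,4)='T' (+4 fires, +1 burnt)
Step 2: cell (3,4)='T' (+5 fires, +4 burnt)
Step 3: cell (3,4)='T' (+7 fires, +5 burnt)
Step 4: cell (3,4)='F' (+5 fires, +7 burnt)
  -> target ignites at step 4
Step 5: cell (3,4)='.' (+3 fires, +5 burnt)
Step 6: cell (3,4)='.' (+1 fires, +3 burnt)
Step 7: cell (3,4)='.' (+0 fires, +1 burnt)
  fire out at step 7

4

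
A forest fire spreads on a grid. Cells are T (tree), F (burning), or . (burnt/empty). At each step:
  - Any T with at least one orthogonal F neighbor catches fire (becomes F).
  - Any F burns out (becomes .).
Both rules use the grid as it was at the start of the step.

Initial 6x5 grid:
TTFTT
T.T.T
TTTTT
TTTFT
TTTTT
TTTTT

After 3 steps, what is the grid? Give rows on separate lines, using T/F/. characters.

Step 1: 7 trees catch fire, 2 burn out
  TF.FT
  T.F.T
  TTTFT
  TTF.F
  TTTFT
  TTTTT
Step 2: 8 trees catch fire, 7 burn out
  F...F
  T...T
  TTF.F
  TF...
  TTF.F
  TTTFT
Step 3: 7 trees catch fire, 8 burn out
  .....
  F...F
  TF...
  F....
  TF...
  TTF.F

.....
F...F
TF...
F....
TF...
TTF.F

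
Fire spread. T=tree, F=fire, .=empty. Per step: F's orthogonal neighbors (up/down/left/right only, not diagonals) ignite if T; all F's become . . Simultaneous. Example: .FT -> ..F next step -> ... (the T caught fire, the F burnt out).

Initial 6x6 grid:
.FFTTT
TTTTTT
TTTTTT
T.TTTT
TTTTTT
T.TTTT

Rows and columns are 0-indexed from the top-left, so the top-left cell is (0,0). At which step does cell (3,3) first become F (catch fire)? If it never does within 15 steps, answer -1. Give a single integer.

Step 1: cell (3,3)='T' (+3 fires, +2 burnt)
Step 2: cell (3,3)='T' (+5 fires, +3 burnt)
Step 3: cell (3,3)='T' (+5 fires, +5 burnt)
Step 4: cell (3,3)='F' (+5 fires, +5 burnt)
  -> target ignites at step 4
Step 5: cell (3,3)='.' (+6 fires, +5 burnt)
Step 6: cell (3,3)='.' (+4 fires, +6 burnt)
Step 7: cell (3,3)='.' (+2 fires, +4 burnt)
Step 8: cell (3,3)='.' (+1 fires, +2 burnt)
Step 9: cell (3,3)='.' (+0 fires, +1 burnt)
  fire out at step 9

4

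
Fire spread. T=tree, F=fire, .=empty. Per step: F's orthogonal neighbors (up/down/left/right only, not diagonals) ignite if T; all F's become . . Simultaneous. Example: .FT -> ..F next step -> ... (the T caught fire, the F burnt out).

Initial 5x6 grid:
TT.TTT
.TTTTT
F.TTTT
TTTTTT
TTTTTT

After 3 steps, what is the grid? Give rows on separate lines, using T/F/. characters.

Step 1: 1 trees catch fire, 1 burn out
  TT.TTT
  .TTTTT
  ..TTTT
  FTTTTT
  TTTTTT
Step 2: 2 trees catch fire, 1 burn out
  TT.TTT
  .TTTTT
  ..TTTT
  .FTTTT
  FTTTTT
Step 3: 2 trees catch fire, 2 burn out
  TT.TTT
  .TTTTT
  ..TTTT
  ..FTTT
  .FTTTT

TT.TTT
.TTTTT
..TTTT
..FTTT
.FTTTT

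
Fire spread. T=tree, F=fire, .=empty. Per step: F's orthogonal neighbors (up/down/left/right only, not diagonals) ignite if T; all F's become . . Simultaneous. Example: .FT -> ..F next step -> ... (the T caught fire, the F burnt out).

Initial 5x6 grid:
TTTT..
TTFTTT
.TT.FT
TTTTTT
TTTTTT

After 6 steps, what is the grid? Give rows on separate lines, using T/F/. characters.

Step 1: 7 trees catch fire, 2 burn out
  TTFT..
  TF.FFT
  .TF..F
  TTTTFT
  TTTTTT
Step 2: 9 trees catch fire, 7 burn out
  TF.F..
  F....F
  .F....
  TTFF.F
  TTTTFT
Step 3: 5 trees catch fire, 9 burn out
  F.....
  ......
  ......
  TF....
  TTFF.F
Step 4: 2 trees catch fire, 5 burn out
  ......
  ......
  ......
  F.....
  TF....
Step 5: 1 trees catch fire, 2 burn out
  ......
  ......
  ......
  ......
  F.....
Step 6: 0 trees catch fire, 1 burn out
  ......
  ......
  ......
  ......
  ......

......
......
......
......
......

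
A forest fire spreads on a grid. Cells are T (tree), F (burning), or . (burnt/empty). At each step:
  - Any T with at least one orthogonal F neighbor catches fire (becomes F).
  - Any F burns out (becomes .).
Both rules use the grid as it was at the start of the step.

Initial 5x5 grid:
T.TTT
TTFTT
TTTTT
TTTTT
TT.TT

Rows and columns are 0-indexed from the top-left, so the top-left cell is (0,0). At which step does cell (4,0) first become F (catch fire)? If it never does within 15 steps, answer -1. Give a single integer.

Step 1: cell (4,0)='T' (+4 fires, +1 burnt)
Step 2: cell (4,0)='T' (+6 fires, +4 burnt)
Step 3: cell (4,0)='T' (+6 fires, +6 burnt)
Step 4: cell (4,0)='T' (+4 fires, +6 burnt)
Step 5: cell (4,0)='F' (+2 fires, +4 burnt)
  -> target ignites at step 5
Step 6: cell (4,0)='.' (+0 fires, +2 burnt)
  fire out at step 6

5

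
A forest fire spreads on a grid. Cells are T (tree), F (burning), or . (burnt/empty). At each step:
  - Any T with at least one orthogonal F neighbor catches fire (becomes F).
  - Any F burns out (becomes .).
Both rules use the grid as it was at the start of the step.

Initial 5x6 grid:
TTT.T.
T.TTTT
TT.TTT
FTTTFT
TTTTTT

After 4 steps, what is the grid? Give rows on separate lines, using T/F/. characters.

Step 1: 7 trees catch fire, 2 burn out
  TTT.T.
  T.TTTT
  FT.TFT
  .FTF.F
  FTTTFT
Step 2: 9 trees catch fire, 7 burn out
  TTT.T.
  F.TTFT
  .F.F.F
  ..F...
  .FTF.F
Step 3: 5 trees catch fire, 9 burn out
  FTT.F.
  ..TF.F
  ......
  ......
  ..F...
Step 4: 2 trees catch fire, 5 burn out
  .FT...
  ..F...
  ......
  ......
  ......

.FT...
..F...
......
......
......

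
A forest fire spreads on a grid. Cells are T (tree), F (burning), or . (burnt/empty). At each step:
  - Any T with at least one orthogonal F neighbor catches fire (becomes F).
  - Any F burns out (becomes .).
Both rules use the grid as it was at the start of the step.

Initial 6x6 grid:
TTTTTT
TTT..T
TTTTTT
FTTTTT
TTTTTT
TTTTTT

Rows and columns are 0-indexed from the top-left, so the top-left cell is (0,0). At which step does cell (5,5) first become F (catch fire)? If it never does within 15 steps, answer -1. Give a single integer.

Step 1: cell (5,5)='T' (+3 fires, +1 burnt)
Step 2: cell (5,5)='T' (+5 fires, +3 burnt)
Step 3: cell (5,5)='T' (+6 fires, +5 burnt)
Step 4: cell (5,5)='T' (+6 fires, +6 burnt)
Step 5: cell (5,5)='T' (+5 fires, +6 burnt)
Step 6: cell (5,5)='T' (+4 fires, +5 burnt)
Step 7: cell (5,5)='F' (+3 fires, +4 burnt)
  -> target ignites at step 7
Step 8: cell (5,5)='.' (+1 fires, +3 burnt)
Step 9: cell (5,5)='.' (+0 fires, +1 burnt)
  fire out at step 9

7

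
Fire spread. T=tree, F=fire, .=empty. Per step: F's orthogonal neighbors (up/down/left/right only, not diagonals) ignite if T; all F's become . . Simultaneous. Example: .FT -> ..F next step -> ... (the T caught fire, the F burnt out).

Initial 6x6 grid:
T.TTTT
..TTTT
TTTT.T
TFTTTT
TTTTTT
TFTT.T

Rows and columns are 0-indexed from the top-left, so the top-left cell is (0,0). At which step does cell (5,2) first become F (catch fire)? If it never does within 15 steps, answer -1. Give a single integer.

Step 1: cell (5,2)='F' (+6 fires, +2 burnt)
  -> target ignites at step 1
Step 2: cell (5,2)='.' (+6 fires, +6 burnt)
Step 3: cell (5,2)='.' (+4 fires, +6 burnt)
Step 4: cell (5,2)='.' (+4 fires, +4 burnt)
Step 5: cell (5,2)='.' (+4 fires, +4 burnt)
Step 6: cell (5,2)='.' (+3 fires, +4 burnt)
Step 7: cell (5,2)='.' (+1 fires, +3 burnt)
Step 8: cell (5,2)='.' (+0 fires, +1 burnt)
  fire out at step 8

1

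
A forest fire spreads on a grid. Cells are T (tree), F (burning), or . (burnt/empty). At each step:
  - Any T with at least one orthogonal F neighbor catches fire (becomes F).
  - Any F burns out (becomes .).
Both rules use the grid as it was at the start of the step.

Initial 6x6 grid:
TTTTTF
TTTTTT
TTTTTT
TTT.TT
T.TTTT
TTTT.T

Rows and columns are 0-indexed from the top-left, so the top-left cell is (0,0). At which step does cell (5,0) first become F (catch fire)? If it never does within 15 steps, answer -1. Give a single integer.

Step 1: cell (5,0)='T' (+2 fires, +1 burnt)
Step 2: cell (5,0)='T' (+3 fires, +2 burnt)
Step 3: cell (5,0)='T' (+4 fires, +3 burnt)
Step 4: cell (5,0)='T' (+5 fires, +4 burnt)
Step 5: cell (5,0)='T' (+5 fires, +5 burnt)
Step 6: cell (5,0)='T' (+4 fires, +5 burnt)
Step 7: cell (5,0)='T' (+4 fires, +4 burnt)
Step 8: cell (5,0)='T' (+2 fires, +4 burnt)
Step 9: cell (5,0)='T' (+2 fires, +2 burnt)
Step 10: cell (5,0)='F' (+1 fires, +2 burnt)
  -> target ignites at step 10
Step 11: cell (5,0)='.' (+0 fires, +1 burnt)
  fire out at step 11

10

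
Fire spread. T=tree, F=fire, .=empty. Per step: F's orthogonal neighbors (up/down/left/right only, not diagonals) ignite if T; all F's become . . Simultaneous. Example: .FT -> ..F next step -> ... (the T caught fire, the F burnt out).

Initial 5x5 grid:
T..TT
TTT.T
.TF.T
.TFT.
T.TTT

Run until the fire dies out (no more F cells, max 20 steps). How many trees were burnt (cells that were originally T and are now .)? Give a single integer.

Answer: 10

Derivation:
Step 1: +5 fires, +2 burnt (F count now 5)
Step 2: +2 fires, +5 burnt (F count now 2)
Step 3: +2 fires, +2 burnt (F count now 2)
Step 4: +1 fires, +2 burnt (F count now 1)
Step 5: +0 fires, +1 burnt (F count now 0)
Fire out after step 5
Initially T: 15, now '.': 20
Total burnt (originally-T cells now '.'): 10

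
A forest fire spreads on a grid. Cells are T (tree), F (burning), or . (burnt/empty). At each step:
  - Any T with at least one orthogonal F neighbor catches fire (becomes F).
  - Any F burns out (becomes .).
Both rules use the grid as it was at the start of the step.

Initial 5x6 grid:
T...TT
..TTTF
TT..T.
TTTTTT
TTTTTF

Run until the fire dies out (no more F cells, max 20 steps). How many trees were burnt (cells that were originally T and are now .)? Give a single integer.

Step 1: +4 fires, +2 burnt (F count now 4)
Step 2: +5 fires, +4 burnt (F count now 5)
Step 3: +3 fires, +5 burnt (F count now 3)
Step 4: +2 fires, +3 burnt (F count now 2)
Step 5: +2 fires, +2 burnt (F count now 2)
Step 6: +2 fires, +2 burnt (F count now 2)
Step 7: +1 fires, +2 burnt (F count now 1)
Step 8: +0 fires, +1 burnt (F count now 0)
Fire out after step 8
Initially T: 20, now '.': 29
Total burnt (originally-T cells now '.'): 19

Answer: 19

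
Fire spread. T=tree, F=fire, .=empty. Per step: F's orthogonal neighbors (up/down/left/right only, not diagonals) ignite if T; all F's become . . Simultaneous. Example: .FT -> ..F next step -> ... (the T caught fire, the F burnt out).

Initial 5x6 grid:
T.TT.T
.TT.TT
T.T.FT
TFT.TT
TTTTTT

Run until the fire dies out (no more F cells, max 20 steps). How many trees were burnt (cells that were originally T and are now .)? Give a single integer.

Answer: 20

Derivation:
Step 1: +6 fires, +2 burnt (F count now 6)
Step 2: +7 fires, +6 burnt (F count now 7)
Step 3: +4 fires, +7 burnt (F count now 4)
Step 4: +2 fires, +4 burnt (F count now 2)
Step 5: +1 fires, +2 burnt (F count now 1)
Step 6: +0 fires, +1 burnt (F count now 0)
Fire out after step 6
Initially T: 21, now '.': 29
Total burnt (originally-T cells now '.'): 20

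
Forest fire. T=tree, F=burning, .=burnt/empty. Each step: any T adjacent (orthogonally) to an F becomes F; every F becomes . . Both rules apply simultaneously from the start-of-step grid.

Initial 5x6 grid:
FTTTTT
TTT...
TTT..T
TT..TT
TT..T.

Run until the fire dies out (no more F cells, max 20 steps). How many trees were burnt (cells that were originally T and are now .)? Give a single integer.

Step 1: +2 fires, +1 burnt (F count now 2)
Step 2: +3 fires, +2 burnt (F count now 3)
Step 3: +4 fires, +3 burnt (F count now 4)
Step 4: +4 fires, +4 burnt (F count now 4)
Step 5: +2 fires, +4 burnt (F count now 2)
Step 6: +0 fires, +2 burnt (F count now 0)
Fire out after step 6
Initially T: 19, now '.': 26
Total burnt (originally-T cells now '.'): 15

Answer: 15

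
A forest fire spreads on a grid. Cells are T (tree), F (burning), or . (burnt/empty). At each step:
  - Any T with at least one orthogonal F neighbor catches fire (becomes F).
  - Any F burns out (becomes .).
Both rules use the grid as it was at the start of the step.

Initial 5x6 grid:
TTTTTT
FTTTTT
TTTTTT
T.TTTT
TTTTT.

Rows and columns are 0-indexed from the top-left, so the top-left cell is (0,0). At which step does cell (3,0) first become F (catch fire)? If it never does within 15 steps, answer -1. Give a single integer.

Step 1: cell (3,0)='T' (+3 fires, +1 burnt)
Step 2: cell (3,0)='F' (+4 fires, +3 burnt)
  -> target ignites at step 2
Step 3: cell (3,0)='.' (+4 fires, +4 burnt)
Step 4: cell (3,0)='.' (+5 fires, +4 burnt)
Step 5: cell (3,0)='.' (+5 fires, +5 burnt)
Step 6: cell (3,0)='.' (+4 fires, +5 burnt)
Step 7: cell (3,0)='.' (+2 fires, +4 burnt)
Step 8: cell (3,0)='.' (+0 fires, +2 burnt)
  fire out at step 8

2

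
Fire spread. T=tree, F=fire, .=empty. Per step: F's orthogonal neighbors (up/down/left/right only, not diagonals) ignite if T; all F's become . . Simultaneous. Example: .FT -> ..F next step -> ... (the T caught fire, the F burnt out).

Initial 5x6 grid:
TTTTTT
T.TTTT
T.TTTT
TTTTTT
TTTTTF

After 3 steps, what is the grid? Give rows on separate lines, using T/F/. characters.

Step 1: 2 trees catch fire, 1 burn out
  TTTTTT
  T.TTTT
  T.TTTT
  TTTTTF
  TTTTF.
Step 2: 3 trees catch fire, 2 burn out
  TTTTTT
  T.TTTT
  T.TTTF
  TTTTF.
  TTTF..
Step 3: 4 trees catch fire, 3 burn out
  TTTTTT
  T.TTTF
  T.TTF.
  TTTF..
  TTF...

TTTTTT
T.TTTF
T.TTF.
TTTF..
TTF...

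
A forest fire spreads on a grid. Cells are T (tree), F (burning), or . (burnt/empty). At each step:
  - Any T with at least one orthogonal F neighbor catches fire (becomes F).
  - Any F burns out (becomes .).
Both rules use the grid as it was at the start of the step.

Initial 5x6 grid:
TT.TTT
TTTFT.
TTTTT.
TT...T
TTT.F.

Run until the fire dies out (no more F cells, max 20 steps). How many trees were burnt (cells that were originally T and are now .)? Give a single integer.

Answer: 19

Derivation:
Step 1: +4 fires, +2 burnt (F count now 4)
Step 2: +4 fires, +4 burnt (F count now 4)
Step 3: +4 fires, +4 burnt (F count now 4)
Step 4: +3 fires, +4 burnt (F count now 3)
Step 5: +2 fires, +3 burnt (F count now 2)
Step 6: +2 fires, +2 burnt (F count now 2)
Step 7: +0 fires, +2 burnt (F count now 0)
Fire out after step 7
Initially T: 20, now '.': 29
Total burnt (originally-T cells now '.'): 19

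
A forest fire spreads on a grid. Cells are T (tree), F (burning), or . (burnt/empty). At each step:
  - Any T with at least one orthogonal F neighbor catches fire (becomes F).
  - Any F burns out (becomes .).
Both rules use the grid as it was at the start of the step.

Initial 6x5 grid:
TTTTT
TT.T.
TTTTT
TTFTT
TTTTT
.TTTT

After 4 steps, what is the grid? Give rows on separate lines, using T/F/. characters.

Step 1: 4 trees catch fire, 1 burn out
  TTTTT
  TT.T.
  TTFTT
  TF.FT
  TTFTT
  .TTTT
Step 2: 7 trees catch fire, 4 burn out
  TTTTT
  TT.T.
  TF.FT
  F...F
  TF.FT
  .TFTT
Step 3: 8 trees catch fire, 7 burn out
  TTTTT
  TF.F.
  F...F
  .....
  F...F
  .F.FT
Step 4: 4 trees catch fire, 8 burn out
  TFTFT
  F....
  .....
  .....
  .....
  ....F

TFTFT
F....
.....
.....
.....
....F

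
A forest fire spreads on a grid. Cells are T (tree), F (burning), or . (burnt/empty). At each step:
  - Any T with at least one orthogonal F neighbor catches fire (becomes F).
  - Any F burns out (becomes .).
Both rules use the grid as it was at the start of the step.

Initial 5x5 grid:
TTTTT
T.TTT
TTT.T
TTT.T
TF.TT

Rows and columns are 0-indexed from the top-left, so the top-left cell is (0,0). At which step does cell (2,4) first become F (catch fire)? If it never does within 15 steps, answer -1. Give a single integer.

Step 1: cell (2,4)='T' (+2 fires, +1 burnt)
Step 2: cell (2,4)='T' (+3 fires, +2 burnt)
Step 3: cell (2,4)='T' (+2 fires, +3 burnt)
Step 4: cell (2,4)='T' (+2 fires, +2 burnt)
Step 5: cell (2,4)='T' (+3 fires, +2 burnt)
Step 6: cell (2,4)='T' (+3 fires, +3 burnt)
Step 7: cell (2,4)='F' (+2 fires, +3 burnt)
  -> target ignites at step 7
Step 8: cell (2,4)='.' (+1 fires, +2 burnt)
Step 9: cell (2,4)='.' (+1 fires, +1 burnt)
Step 10: cell (2,4)='.' (+1 fires, +1 burnt)
Step 11: cell (2,4)='.' (+0 fires, +1 burnt)
  fire out at step 11

7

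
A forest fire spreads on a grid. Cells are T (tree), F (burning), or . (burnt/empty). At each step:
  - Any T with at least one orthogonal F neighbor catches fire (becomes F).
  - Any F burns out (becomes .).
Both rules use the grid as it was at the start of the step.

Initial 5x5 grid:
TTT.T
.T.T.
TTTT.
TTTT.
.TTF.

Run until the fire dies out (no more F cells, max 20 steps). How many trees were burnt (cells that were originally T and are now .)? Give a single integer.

Answer: 15

Derivation:
Step 1: +2 fires, +1 burnt (F count now 2)
Step 2: +3 fires, +2 burnt (F count now 3)
Step 3: +3 fires, +3 burnt (F count now 3)
Step 4: +2 fires, +3 burnt (F count now 2)
Step 5: +2 fires, +2 burnt (F count now 2)
Step 6: +1 fires, +2 burnt (F count now 1)
Step 7: +2 fires, +1 burnt (F count now 2)
Step 8: +0 fires, +2 burnt (F count now 0)
Fire out after step 8
Initially T: 16, now '.': 24
Total burnt (originally-T cells now '.'): 15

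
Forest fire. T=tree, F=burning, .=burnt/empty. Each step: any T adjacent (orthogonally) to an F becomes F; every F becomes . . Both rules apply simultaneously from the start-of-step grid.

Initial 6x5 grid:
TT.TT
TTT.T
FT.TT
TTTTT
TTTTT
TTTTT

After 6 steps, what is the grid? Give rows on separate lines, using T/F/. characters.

Step 1: 3 trees catch fire, 1 burn out
  TT.TT
  FTT.T
  .F.TT
  FTTTT
  TTTTT
  TTTTT
Step 2: 4 trees catch fire, 3 burn out
  FT.TT
  .FT.T
  ...TT
  .FTTT
  FTTTT
  TTTTT
Step 3: 5 trees catch fire, 4 burn out
  .F.TT
  ..F.T
  ...TT
  ..FTT
  .FTTT
  FTTTT
Step 4: 3 trees catch fire, 5 burn out
  ...TT
  ....T
  ...TT
  ...FT
  ..FTT
  .FTTT
Step 5: 4 trees catch fire, 3 burn out
  ...TT
  ....T
  ...FT
  ....F
  ...FT
  ..FTT
Step 6: 3 trees catch fire, 4 burn out
  ...TT
  ....T
  ....F
  .....
  ....F
  ...FT

...TT
....T
....F
.....
....F
...FT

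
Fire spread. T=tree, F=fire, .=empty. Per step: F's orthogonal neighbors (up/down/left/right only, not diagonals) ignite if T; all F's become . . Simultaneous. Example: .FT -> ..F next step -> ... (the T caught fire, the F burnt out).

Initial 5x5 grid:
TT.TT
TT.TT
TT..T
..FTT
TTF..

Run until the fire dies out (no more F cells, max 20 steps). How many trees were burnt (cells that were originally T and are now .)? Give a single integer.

Step 1: +2 fires, +2 burnt (F count now 2)
Step 2: +2 fires, +2 burnt (F count now 2)
Step 3: +1 fires, +2 burnt (F count now 1)
Step 4: +1 fires, +1 burnt (F count now 1)
Step 5: +2 fires, +1 burnt (F count now 2)
Step 6: +1 fires, +2 burnt (F count now 1)
Step 7: +0 fires, +1 burnt (F count now 0)
Fire out after step 7
Initially T: 15, now '.': 19
Total burnt (originally-T cells now '.'): 9

Answer: 9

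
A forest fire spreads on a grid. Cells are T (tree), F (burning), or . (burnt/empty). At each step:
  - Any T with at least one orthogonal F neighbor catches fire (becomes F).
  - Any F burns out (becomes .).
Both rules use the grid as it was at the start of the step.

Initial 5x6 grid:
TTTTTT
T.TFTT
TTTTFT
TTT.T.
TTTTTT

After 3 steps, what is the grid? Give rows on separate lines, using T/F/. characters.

Step 1: 6 trees catch fire, 2 burn out
  TTTFTT
  T.F.FT
  TTTF.F
  TTT.F.
  TTTTTT
Step 2: 5 trees catch fire, 6 burn out
  TTF.FT
  T....F
  TTF...
  TTT...
  TTTTFT
Step 3: 6 trees catch fire, 5 burn out
  TF...F
  T.....
  TF....
  TTF...
  TTTF.F

TF...F
T.....
TF....
TTF...
TTTF.F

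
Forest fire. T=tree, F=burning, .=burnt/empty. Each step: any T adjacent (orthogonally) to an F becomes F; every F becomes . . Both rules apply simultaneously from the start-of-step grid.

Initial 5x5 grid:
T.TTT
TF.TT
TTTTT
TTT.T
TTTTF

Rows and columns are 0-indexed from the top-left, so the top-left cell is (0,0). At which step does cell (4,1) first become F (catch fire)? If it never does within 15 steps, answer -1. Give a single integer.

Step 1: cell (4,1)='T' (+4 fires, +2 burnt)
Step 2: cell (4,1)='T' (+6 fires, +4 burnt)
Step 3: cell (4,1)='F' (+5 fires, +6 burnt)
  -> target ignites at step 3
Step 4: cell (4,1)='.' (+3 fires, +5 burnt)
Step 5: cell (4,1)='.' (+1 fires, +3 burnt)
Step 6: cell (4,1)='.' (+1 fires, +1 burnt)
Step 7: cell (4,1)='.' (+0 fires, +1 burnt)
  fire out at step 7

3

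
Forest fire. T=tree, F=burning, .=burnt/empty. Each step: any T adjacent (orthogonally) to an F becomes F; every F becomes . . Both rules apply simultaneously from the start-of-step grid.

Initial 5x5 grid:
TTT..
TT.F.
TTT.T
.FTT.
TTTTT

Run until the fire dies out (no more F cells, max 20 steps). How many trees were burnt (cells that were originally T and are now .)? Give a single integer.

Step 1: +3 fires, +2 burnt (F count now 3)
Step 2: +6 fires, +3 burnt (F count now 6)
Step 3: +3 fires, +6 burnt (F count now 3)
Step 4: +3 fires, +3 burnt (F count now 3)
Step 5: +0 fires, +3 burnt (F count now 0)
Fire out after step 5
Initially T: 16, now '.': 24
Total burnt (originally-T cells now '.'): 15

Answer: 15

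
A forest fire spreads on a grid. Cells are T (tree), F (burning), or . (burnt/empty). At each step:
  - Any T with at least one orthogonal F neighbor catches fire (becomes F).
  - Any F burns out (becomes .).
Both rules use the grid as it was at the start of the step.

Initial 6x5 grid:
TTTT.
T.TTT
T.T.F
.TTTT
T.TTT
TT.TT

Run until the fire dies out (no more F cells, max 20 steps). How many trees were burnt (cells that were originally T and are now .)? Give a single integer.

Step 1: +2 fires, +1 burnt (F count now 2)
Step 2: +3 fires, +2 burnt (F count now 3)
Step 3: +5 fires, +3 burnt (F count now 5)
Step 4: +5 fires, +5 burnt (F count now 5)
Step 5: +1 fires, +5 burnt (F count now 1)
Step 6: +1 fires, +1 burnt (F count now 1)
Step 7: +1 fires, +1 burnt (F count now 1)
Step 8: +1 fires, +1 burnt (F count now 1)
Step 9: +0 fires, +1 burnt (F count now 0)
Fire out after step 9
Initially T: 22, now '.': 27
Total burnt (originally-T cells now '.'): 19

Answer: 19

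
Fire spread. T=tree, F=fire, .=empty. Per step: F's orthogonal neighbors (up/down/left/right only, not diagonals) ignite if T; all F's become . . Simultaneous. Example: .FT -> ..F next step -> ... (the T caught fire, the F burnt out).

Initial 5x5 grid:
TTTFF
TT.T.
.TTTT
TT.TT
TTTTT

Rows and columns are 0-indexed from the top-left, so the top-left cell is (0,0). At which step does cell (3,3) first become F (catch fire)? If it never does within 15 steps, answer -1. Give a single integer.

Step 1: cell (3,3)='T' (+2 fires, +2 burnt)
Step 2: cell (3,3)='T' (+2 fires, +2 burnt)
Step 3: cell (3,3)='F' (+5 fires, +2 burnt)
  -> target ignites at step 3
Step 4: cell (3,3)='.' (+4 fires, +5 burnt)
Step 5: cell (3,3)='.' (+3 fires, +4 burnt)
Step 6: cell (3,3)='.' (+2 fires, +3 burnt)
Step 7: cell (3,3)='.' (+1 fires, +2 burnt)
Step 8: cell (3,3)='.' (+0 fires, +1 burnt)
  fire out at step 8

3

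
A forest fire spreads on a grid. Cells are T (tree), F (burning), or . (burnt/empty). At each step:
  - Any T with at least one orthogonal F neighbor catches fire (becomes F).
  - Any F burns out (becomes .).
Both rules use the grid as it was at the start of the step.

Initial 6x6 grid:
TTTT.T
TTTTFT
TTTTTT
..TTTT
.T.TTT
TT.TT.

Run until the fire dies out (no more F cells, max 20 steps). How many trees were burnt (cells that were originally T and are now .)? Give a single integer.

Step 1: +3 fires, +1 burnt (F count now 3)
Step 2: +6 fires, +3 burnt (F count now 6)
Step 3: +6 fires, +6 burnt (F count now 6)
Step 4: +7 fires, +6 burnt (F count now 7)
Step 5: +3 fires, +7 burnt (F count now 3)
Step 6: +0 fires, +3 burnt (F count now 0)
Fire out after step 6
Initially T: 28, now '.': 33
Total burnt (originally-T cells now '.'): 25

Answer: 25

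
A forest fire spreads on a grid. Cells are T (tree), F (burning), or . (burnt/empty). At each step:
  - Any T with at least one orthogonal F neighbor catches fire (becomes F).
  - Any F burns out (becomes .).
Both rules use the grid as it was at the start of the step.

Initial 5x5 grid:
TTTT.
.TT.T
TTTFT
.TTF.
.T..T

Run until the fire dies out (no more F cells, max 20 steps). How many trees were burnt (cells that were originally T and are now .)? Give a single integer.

Step 1: +3 fires, +2 burnt (F count now 3)
Step 2: +4 fires, +3 burnt (F count now 4)
Step 3: +4 fires, +4 burnt (F count now 4)
Step 4: +2 fires, +4 burnt (F count now 2)
Step 5: +1 fires, +2 burnt (F count now 1)
Step 6: +0 fires, +1 burnt (F count now 0)
Fire out after step 6
Initially T: 15, now '.': 24
Total burnt (originally-T cells now '.'): 14

Answer: 14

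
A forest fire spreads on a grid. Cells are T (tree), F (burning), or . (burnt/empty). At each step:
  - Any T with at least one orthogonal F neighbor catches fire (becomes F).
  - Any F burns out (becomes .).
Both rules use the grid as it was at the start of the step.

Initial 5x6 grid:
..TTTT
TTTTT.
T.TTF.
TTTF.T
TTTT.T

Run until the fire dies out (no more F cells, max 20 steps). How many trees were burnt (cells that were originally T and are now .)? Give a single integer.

Answer: 19

Derivation:
Step 1: +4 fires, +2 burnt (F count now 4)
Step 2: +5 fires, +4 burnt (F count now 5)
Step 3: +5 fires, +5 burnt (F count now 5)
Step 4: +4 fires, +5 burnt (F count now 4)
Step 5: +1 fires, +4 burnt (F count now 1)
Step 6: +0 fires, +1 burnt (F count now 0)
Fire out after step 6
Initially T: 21, now '.': 28
Total burnt (originally-T cells now '.'): 19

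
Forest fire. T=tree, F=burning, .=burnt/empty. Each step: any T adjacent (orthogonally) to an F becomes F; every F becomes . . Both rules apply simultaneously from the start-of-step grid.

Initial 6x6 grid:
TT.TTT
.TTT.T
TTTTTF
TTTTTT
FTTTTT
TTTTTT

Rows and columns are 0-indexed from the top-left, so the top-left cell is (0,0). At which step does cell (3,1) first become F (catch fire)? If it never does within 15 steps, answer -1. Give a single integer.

Step 1: cell (3,1)='T' (+6 fires, +2 burnt)
Step 2: cell (3,1)='F' (+8 fires, +6 burnt)
  -> target ignites at step 2
Step 3: cell (3,1)='.' (+10 fires, +8 burnt)
Step 4: cell (3,1)='.' (+5 fires, +10 burnt)
Step 5: cell (3,1)='.' (+1 fires, +5 burnt)
Step 6: cell (3,1)='.' (+1 fires, +1 burnt)
Step 7: cell (3,1)='.' (+0 fires, +1 burnt)
  fire out at step 7

2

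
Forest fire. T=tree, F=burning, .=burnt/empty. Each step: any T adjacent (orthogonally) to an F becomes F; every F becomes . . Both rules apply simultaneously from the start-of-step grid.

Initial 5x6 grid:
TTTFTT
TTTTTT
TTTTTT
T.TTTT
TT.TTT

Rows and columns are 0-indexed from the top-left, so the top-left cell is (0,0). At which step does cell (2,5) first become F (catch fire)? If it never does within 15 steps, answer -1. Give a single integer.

Step 1: cell (2,5)='T' (+3 fires, +1 burnt)
Step 2: cell (2,5)='T' (+5 fires, +3 burnt)
Step 3: cell (2,5)='T' (+6 fires, +5 burnt)
Step 4: cell (2,5)='F' (+6 fires, +6 burnt)
  -> target ignites at step 4
Step 5: cell (2,5)='.' (+3 fires, +6 burnt)
Step 6: cell (2,5)='.' (+2 fires, +3 burnt)
Step 7: cell (2,5)='.' (+1 fires, +2 burnt)
Step 8: cell (2,5)='.' (+1 fires, +1 burnt)
Step 9: cell (2,5)='.' (+0 fires, +1 burnt)
  fire out at step 9

4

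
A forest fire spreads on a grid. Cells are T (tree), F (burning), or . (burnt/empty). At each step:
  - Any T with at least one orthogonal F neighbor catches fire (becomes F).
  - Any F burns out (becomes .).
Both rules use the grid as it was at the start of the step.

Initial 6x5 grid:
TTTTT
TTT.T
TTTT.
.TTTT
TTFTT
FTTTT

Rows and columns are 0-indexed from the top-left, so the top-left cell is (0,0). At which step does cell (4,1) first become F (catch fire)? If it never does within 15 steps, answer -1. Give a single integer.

Step 1: cell (4,1)='F' (+6 fires, +2 burnt)
  -> target ignites at step 1
Step 2: cell (4,1)='.' (+5 fires, +6 burnt)
Step 3: cell (4,1)='.' (+5 fires, +5 burnt)
Step 4: cell (4,1)='.' (+3 fires, +5 burnt)
Step 5: cell (4,1)='.' (+3 fires, +3 burnt)
Step 6: cell (4,1)='.' (+2 fires, +3 burnt)
Step 7: cell (4,1)='.' (+1 fires, +2 burnt)
Step 8: cell (4,1)='.' (+0 fires, +1 burnt)
  fire out at step 8

1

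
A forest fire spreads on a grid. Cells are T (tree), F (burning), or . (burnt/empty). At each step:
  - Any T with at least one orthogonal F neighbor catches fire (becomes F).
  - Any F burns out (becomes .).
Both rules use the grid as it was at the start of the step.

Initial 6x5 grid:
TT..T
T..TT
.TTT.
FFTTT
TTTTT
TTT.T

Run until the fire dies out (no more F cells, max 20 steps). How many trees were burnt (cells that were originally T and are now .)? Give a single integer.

Answer: 18

Derivation:
Step 1: +4 fires, +2 burnt (F count now 4)
Step 2: +5 fires, +4 burnt (F count now 5)
Step 3: +4 fires, +5 burnt (F count now 4)
Step 4: +2 fires, +4 burnt (F count now 2)
Step 5: +2 fires, +2 burnt (F count now 2)
Step 6: +1 fires, +2 burnt (F count now 1)
Step 7: +0 fires, +1 burnt (F count now 0)
Fire out after step 7
Initially T: 21, now '.': 27
Total burnt (originally-T cells now '.'): 18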